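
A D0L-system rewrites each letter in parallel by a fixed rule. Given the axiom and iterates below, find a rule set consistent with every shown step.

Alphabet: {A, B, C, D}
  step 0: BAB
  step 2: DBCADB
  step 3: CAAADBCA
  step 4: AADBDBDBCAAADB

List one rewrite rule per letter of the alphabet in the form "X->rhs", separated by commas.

  step 3 ⇒ step 4: CAAADBCA ⇒ AA·DB·DB·DB·C·A·AA·DB
    A ↦ DB
    B ↦ A
    C ↦ AA
    D ↦ C

A->DB, B->A, C->AA, D->C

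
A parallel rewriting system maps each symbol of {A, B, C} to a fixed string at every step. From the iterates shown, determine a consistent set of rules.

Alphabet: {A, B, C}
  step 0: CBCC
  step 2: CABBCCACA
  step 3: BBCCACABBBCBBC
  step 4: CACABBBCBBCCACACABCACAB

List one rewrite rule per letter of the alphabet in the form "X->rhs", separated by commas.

A->BC, B->CA, C->B

  step 3 ⇒ step 4: BBCCACABBBCBBC ⇒ CA·CA·B·B·BC·B·BC·CA·CA·CA·B·CA·CA·B
    A ↦ BC
    B ↦ CA
    C ↦ B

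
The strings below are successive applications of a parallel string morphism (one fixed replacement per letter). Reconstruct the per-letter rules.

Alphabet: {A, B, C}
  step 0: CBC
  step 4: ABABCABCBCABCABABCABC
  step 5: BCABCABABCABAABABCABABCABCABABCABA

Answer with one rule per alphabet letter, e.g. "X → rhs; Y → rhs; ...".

  step 4 ⇒ step 5: ABABCABCBCABCABABCABC ⇒ BC·A·BC·A·BA·BC·A·BA·A·BA·BC·A·BA·BC·A·BC·A·BA·BC·A·BA
    A ↦ BC
    B ↦ A
    C ↦ BA

A->BC, B->A, C->BA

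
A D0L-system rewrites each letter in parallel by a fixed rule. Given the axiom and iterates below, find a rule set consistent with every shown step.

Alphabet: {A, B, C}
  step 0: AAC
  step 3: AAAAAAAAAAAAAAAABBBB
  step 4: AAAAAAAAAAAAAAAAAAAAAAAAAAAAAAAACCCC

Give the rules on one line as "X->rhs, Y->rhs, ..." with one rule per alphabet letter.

A->AA, B->C, C->BB

  step 3 ⇒ step 4: AAAAAAAAAAAAAAAABBBB ⇒ AA·AA·AA·AA·AA·AA·AA·AA·AA·AA·AA·AA·AA·AA·AA·AA·C·C·C·C
    A ↦ AA
    B ↦ C
    C ↦ BB  (constrained at step 0)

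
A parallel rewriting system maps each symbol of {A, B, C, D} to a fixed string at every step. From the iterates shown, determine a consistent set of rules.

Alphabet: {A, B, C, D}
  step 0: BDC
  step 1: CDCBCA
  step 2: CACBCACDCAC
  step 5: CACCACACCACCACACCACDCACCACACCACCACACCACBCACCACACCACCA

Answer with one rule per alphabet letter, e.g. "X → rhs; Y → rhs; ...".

  step 1 ⇒ step 2: CDCBCA ⇒ CA·CB·CA·CD·CA·C
    A ↦ C
    B ↦ CD
    C ↦ CA
    D ↦ CB

A->C, B->CD, C->CA, D->CB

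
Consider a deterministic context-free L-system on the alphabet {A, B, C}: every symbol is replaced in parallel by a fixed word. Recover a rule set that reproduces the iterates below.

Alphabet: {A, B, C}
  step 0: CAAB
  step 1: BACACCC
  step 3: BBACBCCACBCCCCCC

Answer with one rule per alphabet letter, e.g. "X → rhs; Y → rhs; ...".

A->AC, B->CC, C->B

  step 0 ⇒ step 1: CAAB ⇒ B·AC·AC·CC
    A ↦ AC
    B ↦ CC
    C ↦ B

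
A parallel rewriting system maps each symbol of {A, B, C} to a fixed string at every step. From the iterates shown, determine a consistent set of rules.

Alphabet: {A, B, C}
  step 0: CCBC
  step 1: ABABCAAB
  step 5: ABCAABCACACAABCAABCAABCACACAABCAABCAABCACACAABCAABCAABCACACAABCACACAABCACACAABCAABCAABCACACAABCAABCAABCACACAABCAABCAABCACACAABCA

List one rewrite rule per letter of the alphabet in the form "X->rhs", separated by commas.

  step 0 ⇒ step 1: CCBC ⇒ AB·AB·CA·AB
    B ↦ CA
    C ↦ AB
    A ↦ CA  (constrained at step 1)

A->CA, B->CA, C->AB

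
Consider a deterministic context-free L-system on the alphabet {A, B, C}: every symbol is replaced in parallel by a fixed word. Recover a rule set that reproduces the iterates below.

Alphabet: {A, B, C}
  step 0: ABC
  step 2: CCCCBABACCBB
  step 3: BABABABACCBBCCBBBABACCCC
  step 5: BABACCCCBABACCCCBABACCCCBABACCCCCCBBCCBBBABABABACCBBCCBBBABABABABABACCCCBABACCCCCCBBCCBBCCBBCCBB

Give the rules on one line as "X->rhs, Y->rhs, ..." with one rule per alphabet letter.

A->BB, B->CC, C->BA

  step 2 ⇒ step 3: CCCCBABACCBB ⇒ BA·BA·BA·BA·CC·BB·CC·BB·BA·BA·CC·CC
    A ↦ BB
    B ↦ CC
    C ↦ BA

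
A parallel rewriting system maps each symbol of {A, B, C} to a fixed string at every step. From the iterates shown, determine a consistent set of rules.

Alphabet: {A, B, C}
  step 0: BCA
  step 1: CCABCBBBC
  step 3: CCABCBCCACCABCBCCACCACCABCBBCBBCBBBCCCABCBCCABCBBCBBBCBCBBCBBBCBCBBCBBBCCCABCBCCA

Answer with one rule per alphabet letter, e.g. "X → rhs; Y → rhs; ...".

A->BBC, B->CCA, C->BCB

  step 0 ⇒ step 1: BCA ⇒ CCA·BCB·BBC
    A ↦ BBC
    B ↦ CCA
    C ↦ BCB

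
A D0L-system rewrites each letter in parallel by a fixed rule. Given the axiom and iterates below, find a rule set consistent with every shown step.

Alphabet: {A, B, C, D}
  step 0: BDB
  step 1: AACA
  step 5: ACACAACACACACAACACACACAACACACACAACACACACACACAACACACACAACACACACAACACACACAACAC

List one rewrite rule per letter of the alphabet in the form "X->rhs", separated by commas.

A->DD, B->A, C->BDD, D->AC

  step 0 ⇒ step 1: BDB ⇒ A·AC·A
    B ↦ A
    D ↦ AC
    A ↦ DD  (constrained at step 1)
    C ↦ BDD  (constrained at step 1)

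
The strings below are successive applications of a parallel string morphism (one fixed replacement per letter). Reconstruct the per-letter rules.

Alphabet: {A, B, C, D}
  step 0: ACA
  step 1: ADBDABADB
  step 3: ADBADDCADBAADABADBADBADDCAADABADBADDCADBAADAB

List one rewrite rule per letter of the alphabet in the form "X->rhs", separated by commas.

A->ADB, B->DDC, C->DAB, D->A

  step 0 ⇒ step 1: ACA ⇒ ADB·DAB·ADB
    A ↦ ADB
    C ↦ DAB
    B ↦ DDC  (constrained at step 1)
    D ↦ A  (constrained at step 1)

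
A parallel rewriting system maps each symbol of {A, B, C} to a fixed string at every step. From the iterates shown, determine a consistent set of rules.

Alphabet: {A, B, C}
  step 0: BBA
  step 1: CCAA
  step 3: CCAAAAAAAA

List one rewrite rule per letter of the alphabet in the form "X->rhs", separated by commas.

A->AA, B->C, C->B

  step 0 ⇒ step 1: BBA ⇒ C·C·AA
    A ↦ AA
    B ↦ C
    C ↦ B  (constrained at step 1)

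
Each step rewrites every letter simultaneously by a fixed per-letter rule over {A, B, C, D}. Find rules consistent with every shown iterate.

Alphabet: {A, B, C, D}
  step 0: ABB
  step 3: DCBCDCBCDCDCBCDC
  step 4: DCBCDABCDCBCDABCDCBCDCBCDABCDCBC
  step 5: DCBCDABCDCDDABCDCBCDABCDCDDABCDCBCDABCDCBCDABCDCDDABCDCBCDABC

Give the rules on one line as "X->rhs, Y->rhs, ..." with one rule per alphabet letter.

  step 4 ⇒ step 5: DCBCDABCDCBCDABCDCBCDCBCDABCDCBC ⇒ DC·BC·DA·BC·DC·D·DA·BC·DC·BC·DA·BC·DC·D·DA·BC·DC·BC·DA·BC·DC·BC·DA·BC·DC·D·DA·BC·DC·BC·DA·BC
    A ↦ D
    B ↦ DA
    C ↦ BC
    D ↦ DC

A->D, B->DA, C->BC, D->DC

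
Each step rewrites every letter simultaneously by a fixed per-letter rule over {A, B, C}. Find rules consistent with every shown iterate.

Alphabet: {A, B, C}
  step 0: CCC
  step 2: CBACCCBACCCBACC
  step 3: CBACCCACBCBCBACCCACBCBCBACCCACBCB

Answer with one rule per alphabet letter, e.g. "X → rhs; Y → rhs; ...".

A->CA, B->ACC, C->CB

  step 2 ⇒ step 3: CBACCCBACCCBACC ⇒ CB·ACC·CA·CB·CB·CB·ACC·CA·CB·CB·CB·ACC·CA·CB·CB
    A ↦ CA
    B ↦ ACC
    C ↦ CB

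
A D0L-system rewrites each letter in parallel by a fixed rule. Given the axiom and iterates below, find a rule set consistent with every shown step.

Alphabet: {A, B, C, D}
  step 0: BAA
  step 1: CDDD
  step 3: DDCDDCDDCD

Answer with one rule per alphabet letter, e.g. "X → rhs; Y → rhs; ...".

  step 0 ⇒ step 1: BAA ⇒ CD·D·D
    A ↦ D
    B ↦ CD
    C ↦ A  (constrained at step 1)
    D ↦ AB  (constrained at step 1)

A->D, B->CD, C->A, D->AB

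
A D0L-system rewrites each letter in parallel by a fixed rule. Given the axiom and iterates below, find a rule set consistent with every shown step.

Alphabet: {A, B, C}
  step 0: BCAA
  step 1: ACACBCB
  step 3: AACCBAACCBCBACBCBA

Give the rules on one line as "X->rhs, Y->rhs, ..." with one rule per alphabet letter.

  step 0 ⇒ step 1: BCAA ⇒ AC·A·CB·CB
    A ↦ CB
    B ↦ AC
    C ↦ A

A->CB, B->AC, C->A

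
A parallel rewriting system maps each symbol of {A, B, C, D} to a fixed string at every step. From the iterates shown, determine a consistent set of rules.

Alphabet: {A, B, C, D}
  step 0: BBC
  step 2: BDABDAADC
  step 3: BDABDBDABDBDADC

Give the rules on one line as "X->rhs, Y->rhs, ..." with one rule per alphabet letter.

A->BD, B->BD, C->DC, D->A

  step 2 ⇒ step 3: BDABDAADC ⇒ BD·A·BD·BD·A·BD·BD·A·DC
    A ↦ BD
    B ↦ BD
    C ↦ DC
    D ↦ A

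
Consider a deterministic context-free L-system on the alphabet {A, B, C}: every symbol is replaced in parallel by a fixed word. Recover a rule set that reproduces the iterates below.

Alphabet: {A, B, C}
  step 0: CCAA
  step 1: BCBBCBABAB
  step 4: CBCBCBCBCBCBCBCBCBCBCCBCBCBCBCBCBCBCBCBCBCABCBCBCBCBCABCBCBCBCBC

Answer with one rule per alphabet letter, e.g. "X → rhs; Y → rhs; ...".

A->AB, B->C, C->BCB

  step 0 ⇒ step 1: CCAA ⇒ BCB·BCB·AB·AB
    A ↦ AB
    C ↦ BCB
    B ↦ C  (constrained at step 1)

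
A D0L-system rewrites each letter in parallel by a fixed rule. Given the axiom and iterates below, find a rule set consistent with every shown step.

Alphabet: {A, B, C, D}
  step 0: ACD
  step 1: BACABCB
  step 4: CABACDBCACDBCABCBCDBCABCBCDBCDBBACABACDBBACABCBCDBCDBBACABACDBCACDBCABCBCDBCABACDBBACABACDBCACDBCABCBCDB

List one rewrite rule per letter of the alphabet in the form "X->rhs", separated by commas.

  step 0 ⇒ step 1: ACD ⇒ BA·CA·BCB
    A ↦ BA
    C ↦ CA
    D ↦ BCB
    B ↦ CDB  (constrained at step 1)

A->BA, B->CDB, C->CA, D->BCB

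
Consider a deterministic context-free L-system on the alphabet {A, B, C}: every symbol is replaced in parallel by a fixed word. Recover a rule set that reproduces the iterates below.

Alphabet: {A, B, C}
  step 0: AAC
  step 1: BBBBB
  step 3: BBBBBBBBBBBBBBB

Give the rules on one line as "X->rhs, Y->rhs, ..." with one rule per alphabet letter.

  step 0 ⇒ step 1: AAC ⇒ BB·BB·B
    A ↦ BB
    C ↦ B
    B ↦ AC  (constrained at step 1)

A->BB, B->AC, C->B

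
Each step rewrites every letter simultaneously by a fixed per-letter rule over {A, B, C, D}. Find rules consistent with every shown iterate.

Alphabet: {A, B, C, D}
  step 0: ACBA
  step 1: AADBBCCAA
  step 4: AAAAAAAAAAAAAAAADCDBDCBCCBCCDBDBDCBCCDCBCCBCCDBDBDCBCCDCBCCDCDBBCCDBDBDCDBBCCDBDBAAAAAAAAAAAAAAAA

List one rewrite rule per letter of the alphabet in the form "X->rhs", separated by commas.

A->AA, B->BCC, C->DB, D->DC

  step 0 ⇒ step 1: ACBA ⇒ AA·DB·BCC·AA
    A ↦ AA
    B ↦ BCC
    C ↦ DB
    D ↦ DC  (constrained at step 1)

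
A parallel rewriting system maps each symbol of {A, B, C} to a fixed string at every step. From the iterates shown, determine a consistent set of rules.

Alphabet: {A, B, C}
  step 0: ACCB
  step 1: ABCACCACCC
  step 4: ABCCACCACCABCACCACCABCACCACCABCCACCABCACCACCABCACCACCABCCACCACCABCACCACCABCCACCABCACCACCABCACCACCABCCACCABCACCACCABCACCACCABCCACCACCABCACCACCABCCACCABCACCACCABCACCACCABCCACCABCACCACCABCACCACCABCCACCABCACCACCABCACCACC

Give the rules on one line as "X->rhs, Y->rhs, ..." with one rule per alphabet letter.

A->ABC, B->C, C->ACC

  step 0 ⇒ step 1: ACCB ⇒ ABC·ACC·ACC·C
    A ↦ ABC
    B ↦ C
    C ↦ ACC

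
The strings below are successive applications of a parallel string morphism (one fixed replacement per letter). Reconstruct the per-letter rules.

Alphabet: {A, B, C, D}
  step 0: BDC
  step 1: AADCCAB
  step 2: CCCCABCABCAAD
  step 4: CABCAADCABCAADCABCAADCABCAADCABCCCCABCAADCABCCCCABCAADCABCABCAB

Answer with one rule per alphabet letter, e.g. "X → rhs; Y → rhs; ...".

  step 1 ⇒ step 2: AADCCAB ⇒ C·C·C·CAB·CAB·C·AAD
    A ↦ C
    B ↦ AAD
    C ↦ CAB
    D ↦ C

A->C, B->AAD, C->CAB, D->C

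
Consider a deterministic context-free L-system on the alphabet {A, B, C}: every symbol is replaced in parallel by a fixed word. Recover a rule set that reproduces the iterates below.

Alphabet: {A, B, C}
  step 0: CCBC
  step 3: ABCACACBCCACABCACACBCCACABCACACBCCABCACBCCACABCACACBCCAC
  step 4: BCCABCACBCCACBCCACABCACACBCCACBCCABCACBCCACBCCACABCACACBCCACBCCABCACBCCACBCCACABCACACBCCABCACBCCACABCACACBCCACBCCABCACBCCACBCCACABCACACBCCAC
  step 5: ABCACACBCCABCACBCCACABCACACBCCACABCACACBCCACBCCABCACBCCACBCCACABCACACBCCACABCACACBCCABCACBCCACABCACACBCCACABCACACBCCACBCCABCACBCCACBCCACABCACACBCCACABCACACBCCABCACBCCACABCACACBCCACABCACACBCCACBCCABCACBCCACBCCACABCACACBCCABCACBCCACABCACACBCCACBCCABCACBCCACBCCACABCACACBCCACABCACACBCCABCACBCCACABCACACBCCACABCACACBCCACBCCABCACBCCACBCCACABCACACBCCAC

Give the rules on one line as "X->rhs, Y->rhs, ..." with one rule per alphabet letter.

  step 4 ⇒ step 5: BCCABCACBCCACBCCACABCACACBCCACBCCABCACBCCACBCCACABCACACBCCACBCCABCACBCCACBCCACABCACACBCCABCACBCCACABCACACBCCACBCCABCACBCCACBCCACABCACACBCCAC ⇒ ABC·AC·AC·BCC·ABC·AC·BCC·AC·ABC·AC·AC·BCC·AC·ABC·AC·AC·BCC·AC·BCC·ABC·AC·BCC·AC·BCC·AC·ABC·AC·AC·BCC·AC·ABC·AC·AC·BCC·ABC·AC·BCC·AC·ABC·AC·AC·BCC·AC·ABC·AC·AC·BCC·AC·BCC·ABC·AC·BCC·AC·BCC·AC·ABC·AC·AC·BCC·AC·ABC·AC·AC·BCC·ABC·AC·BCC·AC·ABC·AC·AC·BCC·AC·ABC·AC·AC·BCC·AC·BCC·ABC·AC·BCC·AC·BCC·AC·ABC·AC·AC·BCC·ABC·AC·BCC·AC·ABC·AC·AC·BCC·AC·BCC·ABC·AC·BCC·AC·BCC·AC·ABC·AC·AC·BCC·AC·ABC·AC·AC·BCC·ABC·AC·BCC·AC·ABC·AC·AC·BCC·AC·ABC·AC·AC·BCC·AC·BCC·ABC·AC·BCC·AC·BCC·AC·ABC·AC·AC·BCC·AC
    A ↦ BCC
    B ↦ ABC
    C ↦ AC

A->BCC, B->ABC, C->AC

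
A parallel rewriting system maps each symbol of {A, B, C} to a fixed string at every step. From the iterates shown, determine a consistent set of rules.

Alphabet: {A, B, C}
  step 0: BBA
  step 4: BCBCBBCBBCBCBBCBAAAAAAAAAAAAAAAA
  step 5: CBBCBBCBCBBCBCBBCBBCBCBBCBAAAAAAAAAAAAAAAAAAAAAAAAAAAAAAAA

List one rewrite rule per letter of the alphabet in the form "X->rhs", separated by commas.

A->AA, B->CB, C->B

  step 4 ⇒ step 5: BCBCBBCBBCBCBBCBAAAAAAAAAAAAAAAA ⇒ CB·B·CB·B·CB·CB·B·CB·CB·B·CB·B·CB·CB·B·CB·AA·AA·AA·AA·AA·AA·AA·AA·AA·AA·AA·AA·AA·AA·AA·AA
    A ↦ AA
    B ↦ CB
    C ↦ B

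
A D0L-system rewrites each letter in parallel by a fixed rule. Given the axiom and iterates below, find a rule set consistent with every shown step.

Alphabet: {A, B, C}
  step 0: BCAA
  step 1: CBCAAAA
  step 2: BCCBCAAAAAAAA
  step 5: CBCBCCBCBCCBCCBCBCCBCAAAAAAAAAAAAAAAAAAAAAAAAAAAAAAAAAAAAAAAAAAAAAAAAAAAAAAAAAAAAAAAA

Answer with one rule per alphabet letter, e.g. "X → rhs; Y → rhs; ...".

  step 1 ⇒ step 2: CBCAAAA ⇒ BC·C·BC·AA·AA·AA·AA
    A ↦ AA
    B ↦ C
    C ↦ BC

A->AA, B->C, C->BC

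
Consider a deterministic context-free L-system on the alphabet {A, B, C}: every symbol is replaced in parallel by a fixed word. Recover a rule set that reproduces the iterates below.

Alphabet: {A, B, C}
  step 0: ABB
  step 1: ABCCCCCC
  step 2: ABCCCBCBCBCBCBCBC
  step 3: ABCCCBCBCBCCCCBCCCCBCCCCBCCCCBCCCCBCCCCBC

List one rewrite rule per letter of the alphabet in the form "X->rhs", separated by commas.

A->AB, B->CCC, C->BC

  step 2 ⇒ step 3: ABCCCBCBCBCBCBCBC ⇒ AB·CCC·BC·BC·BC·CCC·BC·CCC·BC·CCC·BC·CCC·BC·CCC·BC·CCC·BC
    A ↦ AB
    B ↦ CCC
    C ↦ BC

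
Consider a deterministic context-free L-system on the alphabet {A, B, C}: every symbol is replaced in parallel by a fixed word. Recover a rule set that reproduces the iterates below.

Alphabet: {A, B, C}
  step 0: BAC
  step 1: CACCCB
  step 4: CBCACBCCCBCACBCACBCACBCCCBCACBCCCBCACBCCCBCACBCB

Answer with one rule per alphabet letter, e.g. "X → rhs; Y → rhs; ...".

  step 0 ⇒ step 1: BAC ⇒ CA·CC·CB
    A ↦ CC
    B ↦ CA
    C ↦ CB

A->CC, B->CA, C->CB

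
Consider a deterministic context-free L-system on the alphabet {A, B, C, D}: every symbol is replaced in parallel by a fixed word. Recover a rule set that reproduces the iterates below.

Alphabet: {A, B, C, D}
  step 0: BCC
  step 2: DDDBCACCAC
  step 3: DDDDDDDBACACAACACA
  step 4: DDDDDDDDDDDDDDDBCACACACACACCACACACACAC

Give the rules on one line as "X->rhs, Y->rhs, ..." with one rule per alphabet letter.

  step 3 ⇒ step 4: DDDDDDDBACACAACACA ⇒ DD·DD·DD·DD·DD·DD·DD·DB·CAC·A·CAC·A·CAC·CAC·A·CAC·A·CAC
    A ↦ CAC
    B ↦ DB
    C ↦ A
    D ↦ DD

A->CAC, B->DB, C->A, D->DD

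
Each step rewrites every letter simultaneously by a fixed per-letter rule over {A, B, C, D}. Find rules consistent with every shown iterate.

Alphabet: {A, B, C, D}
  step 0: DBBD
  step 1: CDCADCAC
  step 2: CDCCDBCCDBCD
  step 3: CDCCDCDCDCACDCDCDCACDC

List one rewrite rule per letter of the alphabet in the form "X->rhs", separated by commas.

  step 2 ⇒ step 3: CDCCDBCCDBCD ⇒ CD·C·CD·CD·C·DCA·CD·CD·C·DCA·CD·C
    B ↦ DCA
    C ↦ CD
    D ↦ C
  step 1 ⇒ step 2: CDCADCAC ⇒ CD·C·CD·B·C·CD·B·CD
    A ↦ B

A->B, B->DCA, C->CD, D->C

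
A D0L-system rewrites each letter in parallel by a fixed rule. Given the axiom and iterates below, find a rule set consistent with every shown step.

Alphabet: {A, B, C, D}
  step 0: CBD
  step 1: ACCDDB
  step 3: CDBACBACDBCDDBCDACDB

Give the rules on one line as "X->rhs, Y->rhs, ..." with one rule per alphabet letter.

  step 0 ⇒ step 1: CBD ⇒ AC·CD·DB
    B ↦ CD
    C ↦ AC
    D ↦ DB
    A ↦ B  (constrained at step 1)

A->B, B->CD, C->AC, D->DB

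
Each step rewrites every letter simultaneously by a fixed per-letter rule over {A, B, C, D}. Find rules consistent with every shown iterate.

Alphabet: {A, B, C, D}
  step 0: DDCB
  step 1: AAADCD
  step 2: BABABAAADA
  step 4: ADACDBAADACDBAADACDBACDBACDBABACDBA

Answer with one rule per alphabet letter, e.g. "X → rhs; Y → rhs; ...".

  step 1 ⇒ step 2: AAADCD ⇒ BA·BA·BA·A·AD·A
    A ↦ BA
    C ↦ AD
    D ↦ A
  step 0 ⇒ step 1: DDCB ⇒ A·A·AD·CD
    B ↦ CD

A->BA, B->CD, C->AD, D->A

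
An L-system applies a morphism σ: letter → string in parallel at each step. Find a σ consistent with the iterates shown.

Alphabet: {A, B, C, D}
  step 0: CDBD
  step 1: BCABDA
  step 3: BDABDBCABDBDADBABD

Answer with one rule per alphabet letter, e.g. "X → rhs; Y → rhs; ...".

A->DB, B->BD, C->BC, D->A

  step 0 ⇒ step 1: CDBD ⇒ BC·A·BD·A
    B ↦ BD
    C ↦ BC
    D ↦ A
    A ↦ DB  (constrained at step 1)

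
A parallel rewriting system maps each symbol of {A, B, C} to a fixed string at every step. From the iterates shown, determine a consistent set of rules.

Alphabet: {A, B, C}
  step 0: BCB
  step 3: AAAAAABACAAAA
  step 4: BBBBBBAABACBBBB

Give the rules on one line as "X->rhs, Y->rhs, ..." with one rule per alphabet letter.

  step 3 ⇒ step 4: AAAAAABACAAAA ⇒ B·B·B·B·B·B·AA·B·AC·B·B·B·B
    A ↦ B
    B ↦ AA
    C ↦ AC

A->B, B->AA, C->AC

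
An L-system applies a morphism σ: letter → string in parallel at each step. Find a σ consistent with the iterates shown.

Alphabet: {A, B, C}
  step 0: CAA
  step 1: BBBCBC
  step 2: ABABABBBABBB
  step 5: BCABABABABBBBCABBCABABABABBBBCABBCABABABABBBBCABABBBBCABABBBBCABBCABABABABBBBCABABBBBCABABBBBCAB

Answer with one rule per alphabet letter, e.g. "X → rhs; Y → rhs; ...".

  step 1 ⇒ step 2: BBBCBC ⇒ AB·AB·AB·BB·AB·BB
    B ↦ AB
    C ↦ BB
  step 0 ⇒ step 1: CAA ⇒ BB·BC·BC
    A ↦ BC

A->BC, B->AB, C->BB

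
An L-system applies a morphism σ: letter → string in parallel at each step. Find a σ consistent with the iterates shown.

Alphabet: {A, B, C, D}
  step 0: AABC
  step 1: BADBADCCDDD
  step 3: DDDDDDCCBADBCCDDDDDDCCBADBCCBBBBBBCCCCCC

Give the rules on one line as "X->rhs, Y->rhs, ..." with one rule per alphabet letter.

A->BAD, B->CC, C->DDD, D->B

  step 0 ⇒ step 1: AABC ⇒ BAD·BAD·CC·DDD
    A ↦ BAD
    B ↦ CC
    C ↦ DDD
    D ↦ B  (constrained at step 1)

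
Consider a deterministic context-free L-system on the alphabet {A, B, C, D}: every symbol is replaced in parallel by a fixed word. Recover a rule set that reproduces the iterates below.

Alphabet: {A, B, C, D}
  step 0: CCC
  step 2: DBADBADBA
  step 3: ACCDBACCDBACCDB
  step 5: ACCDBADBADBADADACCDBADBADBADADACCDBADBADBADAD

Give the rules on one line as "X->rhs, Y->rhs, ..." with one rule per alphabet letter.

  step 2 ⇒ step 3: DBADBADBA ⇒ A·CC·DB·A·CC·DB·A·CC·DB
    A ↦ DB
    B ↦ CC
    D ↦ A
    C ↦ AD  (constrained at step 0)

A->DB, B->CC, C->AD, D->A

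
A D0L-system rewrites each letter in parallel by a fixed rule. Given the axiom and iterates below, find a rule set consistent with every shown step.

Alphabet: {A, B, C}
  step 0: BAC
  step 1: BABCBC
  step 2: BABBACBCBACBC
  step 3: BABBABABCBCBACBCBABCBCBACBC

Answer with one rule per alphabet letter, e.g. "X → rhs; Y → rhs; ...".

  step 2 ⇒ step 3: BABBACBCBACBC ⇒ BA·B·BA·BA·B·CBC·BA·CBC·BA·B·CBC·BA·CBC
    A ↦ B
    B ↦ BA
    C ↦ CBC

A->B, B->BA, C->CBC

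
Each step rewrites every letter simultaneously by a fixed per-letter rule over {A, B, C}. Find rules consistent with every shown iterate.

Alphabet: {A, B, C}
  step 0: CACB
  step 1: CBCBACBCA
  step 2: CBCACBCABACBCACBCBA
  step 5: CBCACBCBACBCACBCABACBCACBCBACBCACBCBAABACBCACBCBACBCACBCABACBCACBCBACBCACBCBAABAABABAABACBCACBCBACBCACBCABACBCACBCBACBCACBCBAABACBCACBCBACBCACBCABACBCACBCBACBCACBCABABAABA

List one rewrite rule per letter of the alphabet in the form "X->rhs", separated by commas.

A->BA, B->A, C->CBC

  step 1 ⇒ step 2: CBCBACBCA ⇒ CBC·A·CBC·A·BA·CBC·A·CBC·BA
    A ↦ BA
    B ↦ A
    C ↦ CBC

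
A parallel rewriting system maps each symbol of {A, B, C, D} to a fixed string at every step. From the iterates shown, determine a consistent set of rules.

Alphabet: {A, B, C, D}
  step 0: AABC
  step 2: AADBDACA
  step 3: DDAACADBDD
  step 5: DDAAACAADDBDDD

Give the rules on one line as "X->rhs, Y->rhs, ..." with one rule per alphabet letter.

A->D, B->AC, C->BD, D->A

  step 2 ⇒ step 3: AADBDACA ⇒ D·D·A·AC·A·D·BD·D
    A ↦ D
    B ↦ AC
    C ↦ BD
    D ↦ A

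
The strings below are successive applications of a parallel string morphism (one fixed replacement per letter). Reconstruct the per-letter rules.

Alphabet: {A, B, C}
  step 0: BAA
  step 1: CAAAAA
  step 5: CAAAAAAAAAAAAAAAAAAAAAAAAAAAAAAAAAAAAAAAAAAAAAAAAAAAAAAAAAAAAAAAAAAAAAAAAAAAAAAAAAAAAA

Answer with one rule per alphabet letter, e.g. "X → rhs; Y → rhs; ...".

A->AA, B->CA, C->B

  step 0 ⇒ step 1: BAA ⇒ CA·AA·AA
    A ↦ AA
    B ↦ CA
    C ↦ B  (constrained at step 1)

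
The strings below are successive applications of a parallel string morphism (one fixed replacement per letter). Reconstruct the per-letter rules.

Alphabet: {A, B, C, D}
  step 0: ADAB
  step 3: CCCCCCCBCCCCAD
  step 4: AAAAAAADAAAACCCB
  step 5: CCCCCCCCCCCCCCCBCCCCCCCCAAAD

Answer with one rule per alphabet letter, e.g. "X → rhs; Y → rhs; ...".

  step 4 ⇒ step 5: AAAAAAADAAAACCCB ⇒ CC·CC·CC·CC·CC·CC·CC·CB·CC·CC·CC·CC·A·A·A·D
    A ↦ CC
    B ↦ D
    C ↦ A
    D ↦ CB

A->CC, B->D, C->A, D->CB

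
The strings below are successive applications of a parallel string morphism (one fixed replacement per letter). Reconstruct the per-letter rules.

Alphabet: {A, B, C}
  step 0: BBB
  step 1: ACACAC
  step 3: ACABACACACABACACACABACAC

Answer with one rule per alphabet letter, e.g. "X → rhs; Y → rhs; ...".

A->AC, B->AC, C->AB

  step 0 ⇒ step 1: BBB ⇒ AC·AC·AC
    B ↦ AC
    A ↦ AC  (constrained at step 1)
    C ↦ AB  (constrained at step 1)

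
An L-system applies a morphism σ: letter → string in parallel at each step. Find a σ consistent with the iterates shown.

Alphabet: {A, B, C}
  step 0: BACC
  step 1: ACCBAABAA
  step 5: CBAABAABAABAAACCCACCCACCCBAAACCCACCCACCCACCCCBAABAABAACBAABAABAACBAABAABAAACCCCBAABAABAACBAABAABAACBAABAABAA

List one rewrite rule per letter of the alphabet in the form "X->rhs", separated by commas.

  step 0 ⇒ step 1: BACC ⇒ AC·C·BAA·BAA
    A ↦ C
    B ↦ AC
    C ↦ BAA

A->C, B->AC, C->BAA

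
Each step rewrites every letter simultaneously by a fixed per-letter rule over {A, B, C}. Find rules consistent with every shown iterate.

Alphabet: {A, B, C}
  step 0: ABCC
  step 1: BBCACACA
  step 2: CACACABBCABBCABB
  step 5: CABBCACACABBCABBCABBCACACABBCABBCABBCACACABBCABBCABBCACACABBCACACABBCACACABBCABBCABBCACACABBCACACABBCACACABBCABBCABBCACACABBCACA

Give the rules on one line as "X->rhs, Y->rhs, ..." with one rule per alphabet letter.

  step 1 ⇒ step 2: BBCACACA ⇒ CA·CA·CA·BB·CA·BB·CA·BB
    A ↦ BB
    B ↦ CA
    C ↦ CA

A->BB, B->CA, C->CA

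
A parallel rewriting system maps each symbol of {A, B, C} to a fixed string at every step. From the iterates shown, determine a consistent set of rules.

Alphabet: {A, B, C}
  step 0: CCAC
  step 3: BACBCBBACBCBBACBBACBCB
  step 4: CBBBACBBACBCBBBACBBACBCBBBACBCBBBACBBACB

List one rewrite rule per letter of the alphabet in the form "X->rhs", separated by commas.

  step 3 ⇒ step 4: BACBCBBACBCBBACBBACBCB ⇒ CB·B·BA·CB·BA·CB·CB·B·BA·CB·BA·CB·CB·B·BA·CB·CB·B·BA·CB·BA·CB
    A ↦ B
    B ↦ CB
    C ↦ BA

A->B, B->CB, C->BA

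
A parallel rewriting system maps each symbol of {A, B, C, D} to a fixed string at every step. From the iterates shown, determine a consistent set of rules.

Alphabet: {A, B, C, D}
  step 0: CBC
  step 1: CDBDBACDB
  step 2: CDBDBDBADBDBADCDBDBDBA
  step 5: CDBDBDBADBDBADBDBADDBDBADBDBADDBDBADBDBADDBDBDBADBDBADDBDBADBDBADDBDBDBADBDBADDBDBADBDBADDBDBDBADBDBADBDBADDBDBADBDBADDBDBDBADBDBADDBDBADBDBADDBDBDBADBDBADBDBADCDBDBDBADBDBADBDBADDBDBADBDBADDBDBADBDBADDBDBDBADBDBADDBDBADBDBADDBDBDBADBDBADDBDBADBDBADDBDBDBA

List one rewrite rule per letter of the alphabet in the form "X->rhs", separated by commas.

A->D, B->DBA, C->CDB, D->DB

  step 1 ⇒ step 2: CDBDBACDB ⇒ CDB·DB·DBA·DB·DBA·D·CDB·DB·DBA
    A ↦ D
    B ↦ DBA
    C ↦ CDB
    D ↦ DB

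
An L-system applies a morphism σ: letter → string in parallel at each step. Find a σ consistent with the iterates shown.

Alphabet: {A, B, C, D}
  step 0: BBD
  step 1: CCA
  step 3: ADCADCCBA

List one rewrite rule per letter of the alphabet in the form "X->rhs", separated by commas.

  step 0 ⇒ step 1: BBD ⇒ C·C·A
    B ↦ C
    D ↦ A
    A ↦ BA  (constrained at step 1)
    C ↦ DC  (constrained at step 1)

A->BA, B->C, C->DC, D->A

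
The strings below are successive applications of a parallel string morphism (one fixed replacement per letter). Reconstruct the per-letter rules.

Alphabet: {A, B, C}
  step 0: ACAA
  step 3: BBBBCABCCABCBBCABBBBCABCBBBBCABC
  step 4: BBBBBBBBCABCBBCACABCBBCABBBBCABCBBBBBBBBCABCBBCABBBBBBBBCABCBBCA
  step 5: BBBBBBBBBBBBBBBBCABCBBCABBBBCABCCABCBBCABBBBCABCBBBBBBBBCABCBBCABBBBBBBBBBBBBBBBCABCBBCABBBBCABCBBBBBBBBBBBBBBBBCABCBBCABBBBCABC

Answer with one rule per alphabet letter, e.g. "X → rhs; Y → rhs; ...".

  step 4 ⇒ step 5: BBBBBBBBCABCBBCACABCBBCABBBBCABCBBBBBBBBCABCBBCABBBBBBBBCABCBBCA ⇒ BB·BB·BB·BB·BB·BB·BB·BB·CA·BC·BB·CA·BB·BB·CA·BC·CA·BC·BB·CA·BB·BB·CA·BC·BB·BB·BB·BB·CA·BC·BB·CA·BB·BB·BB·BB·BB·BB·BB·BB·CA·BC·BB·CA·BB·BB·CA·BC·BB·BB·BB·BB·BB·BB·BB·BB·CA·BC·BB·CA·BB·BB·CA·BC
    A ↦ BC
    B ↦ BB
    C ↦ CA

A->BC, B->BB, C->CA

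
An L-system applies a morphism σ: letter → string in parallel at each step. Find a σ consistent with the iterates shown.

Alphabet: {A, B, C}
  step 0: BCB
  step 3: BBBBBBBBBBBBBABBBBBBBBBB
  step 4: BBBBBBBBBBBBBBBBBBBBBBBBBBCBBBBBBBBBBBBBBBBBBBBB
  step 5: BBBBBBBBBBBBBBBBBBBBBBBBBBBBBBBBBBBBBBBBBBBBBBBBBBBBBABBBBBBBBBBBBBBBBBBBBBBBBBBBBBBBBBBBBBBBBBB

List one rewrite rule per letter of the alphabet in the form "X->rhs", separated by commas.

  step 4 ⇒ step 5: BBBBBBBBBBBBBBBBBBBBBBBBBBCBBBBBBBBBBBBBBBBBBBBB ⇒ BB·BB·BB·BB·BB·BB·BB·BB·BB·BB·BB·BB·BB·BB·BB·BB·BB·BB·BB·BB·BB·BB·BB·BB·BB·BB·BA·BB·BB·BB·BB·BB·BB·BB·BB·BB·BB·BB·BB·BB·BB·BB·BB·BB·BB·BB·BB·BB
    B ↦ BB
    C ↦ BA
  step 3 ⇒ step 4: BBBBBBBBBBBBBABBBBBBBBBB ⇒ BB·BB·BB·BB·BB·BB·BB·BB·BB·BB·BB·BB·BB·CB·BB·BB·BB·BB·BB·BB·BB·BB·BB·BB
    A ↦ CB

A->CB, B->BB, C->BA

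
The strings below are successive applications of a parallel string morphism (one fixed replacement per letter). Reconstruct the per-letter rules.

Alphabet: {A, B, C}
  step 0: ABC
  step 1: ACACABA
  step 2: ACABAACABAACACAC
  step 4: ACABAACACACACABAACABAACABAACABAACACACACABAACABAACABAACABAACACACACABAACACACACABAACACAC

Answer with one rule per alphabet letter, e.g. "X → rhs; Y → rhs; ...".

  step 1 ⇒ step 2: ACACABA ⇒ AC·ABA·AC·ABA·AC·AC·AC
    A ↦ AC
    B ↦ AC
    C ↦ ABA

A->AC, B->AC, C->ABA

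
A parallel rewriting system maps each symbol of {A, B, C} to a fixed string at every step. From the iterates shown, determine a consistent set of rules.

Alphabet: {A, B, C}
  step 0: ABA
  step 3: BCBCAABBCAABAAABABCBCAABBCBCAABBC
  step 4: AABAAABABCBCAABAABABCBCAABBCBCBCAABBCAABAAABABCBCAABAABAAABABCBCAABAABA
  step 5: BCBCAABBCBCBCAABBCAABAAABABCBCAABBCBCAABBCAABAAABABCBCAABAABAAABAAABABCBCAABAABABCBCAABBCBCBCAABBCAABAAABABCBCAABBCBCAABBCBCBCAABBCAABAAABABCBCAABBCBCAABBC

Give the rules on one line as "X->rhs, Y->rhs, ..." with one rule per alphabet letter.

  step 4 ⇒ step 5: AABAAABABCBCAABAABABCBCAABBCBCBCAABBCAABAAABABCBCAABAABAAABABCBCAABAABA ⇒ BC·BC·AAB·BC·BC·BC·AAB·BC·AAB·A·AAB·A·BC·BC·AAB·BC·BC·AAB·BC·AAB·A·AAB·A·BC·BC·AAB·AAB·A·AAB·A·AAB·A·BC·BC·AAB·AAB·A·BC·BC·AAB·BC·BC·BC·AAB·BC·AAB·A·AAB·A·BC·BC·AAB·BC·BC·AAB·BC·BC·BC·AAB·BC·AAB·A·AAB·A·BC·BC·AAB·BC·BC·AAB·BC
    A ↦ BC
    B ↦ AAB
    C ↦ A

A->BC, B->AAB, C->A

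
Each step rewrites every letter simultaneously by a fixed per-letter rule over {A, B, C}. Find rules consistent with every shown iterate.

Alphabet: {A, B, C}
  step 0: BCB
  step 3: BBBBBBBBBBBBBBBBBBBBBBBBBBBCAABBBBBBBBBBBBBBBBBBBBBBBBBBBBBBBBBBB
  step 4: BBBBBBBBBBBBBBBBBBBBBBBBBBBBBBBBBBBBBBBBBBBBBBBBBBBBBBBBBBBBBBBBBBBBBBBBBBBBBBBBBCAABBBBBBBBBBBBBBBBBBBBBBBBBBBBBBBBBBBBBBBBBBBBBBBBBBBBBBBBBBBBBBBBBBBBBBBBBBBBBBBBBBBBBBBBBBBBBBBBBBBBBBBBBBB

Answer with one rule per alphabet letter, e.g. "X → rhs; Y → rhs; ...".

  step 3 ⇒ step 4: BBBBBBBBBBBBBBBBBBBBBBBBBBBCAABBBBBBBBBBBBBBBBBBBBBBBBBBBBBBBBBBB ⇒ BBB·BBB·BBB·BBB·BBB·BBB·BBB·BBB·BBB·BBB·BBB·BBB·BBB·BBB·BBB·BBB·BBB·BBB·BBB·BBB·BBB·BBB·BBB·BBB·BBB·BBB·BBB·CAA·B·B·BBB·BBB·BBB·BBB·BBB·BBB·BBB·BBB·BBB·BBB·BBB·BBB·BBB·BBB·BBB·BBB·BBB·BBB·BBB·BBB·BBB·BBB·BBB·BBB·BBB·BBB·BBB·BBB·BBB·BBB·BBB·BBB·BBB·BBB·BBB
    A ↦ B
    B ↦ BBB
    C ↦ CAA

A->B, B->BBB, C->CAA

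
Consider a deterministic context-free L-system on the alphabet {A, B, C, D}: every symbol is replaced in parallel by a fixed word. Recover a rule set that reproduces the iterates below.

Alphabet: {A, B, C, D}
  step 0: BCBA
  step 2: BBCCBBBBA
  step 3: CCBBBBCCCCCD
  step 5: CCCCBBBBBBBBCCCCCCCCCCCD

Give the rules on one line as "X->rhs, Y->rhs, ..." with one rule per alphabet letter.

  step 2 ⇒ step 3: BBCCBBBBA ⇒ C·C·BB·BB·C·C·C·C·CD
    A ↦ CD
    B ↦ C
    C ↦ BB
    D ↦ A  (constrained at step 3)

A->CD, B->C, C->BB, D->A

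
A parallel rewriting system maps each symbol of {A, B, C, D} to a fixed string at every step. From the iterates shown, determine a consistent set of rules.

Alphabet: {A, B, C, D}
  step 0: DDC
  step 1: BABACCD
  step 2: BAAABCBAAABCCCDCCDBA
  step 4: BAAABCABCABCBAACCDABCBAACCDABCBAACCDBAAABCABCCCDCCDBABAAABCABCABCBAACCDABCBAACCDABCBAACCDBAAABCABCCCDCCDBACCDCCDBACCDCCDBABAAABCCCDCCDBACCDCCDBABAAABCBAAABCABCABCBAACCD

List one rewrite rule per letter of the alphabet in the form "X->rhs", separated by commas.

A->ABC, B->BAA, C->CCD, D->BA

  step 1 ⇒ step 2: BABACCD ⇒ BAA·ABC·BAA·ABC·CCD·CCD·BA
    A ↦ ABC
    B ↦ BAA
    C ↦ CCD
    D ↦ BA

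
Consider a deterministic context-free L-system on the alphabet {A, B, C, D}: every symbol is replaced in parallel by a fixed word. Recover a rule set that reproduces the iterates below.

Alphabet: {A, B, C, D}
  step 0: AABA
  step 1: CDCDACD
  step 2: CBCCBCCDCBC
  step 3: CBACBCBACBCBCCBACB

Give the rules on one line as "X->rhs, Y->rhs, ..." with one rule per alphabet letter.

A->CD, B->A, C->CB, D->C

  step 2 ⇒ step 3: CBCCBCCDCBC ⇒ CB·A·CB·CB·A·CB·CB·C·CB·A·CB
    B ↦ A
    C ↦ CB
    D ↦ C
  step 0 ⇒ step 1: AABA ⇒ CD·CD·A·CD
    A ↦ CD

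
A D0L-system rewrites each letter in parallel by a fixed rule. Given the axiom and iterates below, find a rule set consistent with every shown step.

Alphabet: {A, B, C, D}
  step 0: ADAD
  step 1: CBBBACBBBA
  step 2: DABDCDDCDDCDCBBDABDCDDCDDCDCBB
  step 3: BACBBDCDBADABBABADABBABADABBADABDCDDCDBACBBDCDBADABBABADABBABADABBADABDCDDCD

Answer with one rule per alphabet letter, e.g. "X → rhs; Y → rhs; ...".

A->CBB, B->DCD, C->DAB, D->BA

  step 2 ⇒ step 3: DABDCDDCDDCDCBBDABDCDDCDDCDCBB ⇒ BA·CBB·DCD·BA·DAB·BA·BA·DAB·BA·BA·DAB·BA·DAB·DCD·DCD·BA·CBB·DCD·BA·DAB·BA·BA·DAB·BA·BA·DAB·BA·DAB·DCD·DCD
    A ↦ CBB
    B ↦ DCD
    C ↦ DAB
    D ↦ BA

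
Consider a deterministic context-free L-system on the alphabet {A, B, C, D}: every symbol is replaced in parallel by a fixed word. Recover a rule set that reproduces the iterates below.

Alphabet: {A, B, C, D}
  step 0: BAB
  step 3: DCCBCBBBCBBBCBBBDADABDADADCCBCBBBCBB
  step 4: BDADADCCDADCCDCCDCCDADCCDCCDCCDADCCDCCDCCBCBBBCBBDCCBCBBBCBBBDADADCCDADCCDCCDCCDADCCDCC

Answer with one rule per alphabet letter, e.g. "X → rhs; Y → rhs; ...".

A->CBB, B->DCC, C->DA, D->B

  step 3 ⇒ step 4: DCCBCBBBCBBBCBBBDADABDADADCCBCBBBCBB ⇒ B·DA·DA·DCC·DA·DCC·DCC·DCC·DA·DCC·DCC·DCC·DA·DCC·DCC·DCC·B·CBB·B·CBB·DCC·B·CBB·B·CBB·B·DA·DA·DCC·DA·DCC·DCC·DCC·DA·DCC·DCC
    A ↦ CBB
    B ↦ DCC
    C ↦ DA
    D ↦ B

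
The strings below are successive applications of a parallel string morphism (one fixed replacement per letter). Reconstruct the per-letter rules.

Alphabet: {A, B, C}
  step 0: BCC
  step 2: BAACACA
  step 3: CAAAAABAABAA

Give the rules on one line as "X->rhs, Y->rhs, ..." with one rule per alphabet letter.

  step 2 ⇒ step 3: BAACACA ⇒ CA·AA·AA·B·AA·B·AA
    A ↦ AA
    B ↦ CA
    C ↦ B

A->AA, B->CA, C->B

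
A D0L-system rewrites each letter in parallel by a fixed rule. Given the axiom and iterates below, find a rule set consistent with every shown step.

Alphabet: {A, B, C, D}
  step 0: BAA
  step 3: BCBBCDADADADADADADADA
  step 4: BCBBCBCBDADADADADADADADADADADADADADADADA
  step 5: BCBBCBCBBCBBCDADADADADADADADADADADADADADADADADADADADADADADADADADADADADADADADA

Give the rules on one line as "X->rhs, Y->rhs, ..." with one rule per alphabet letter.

A->DA, B->BC, C->B, D->DA

  step 4 ⇒ step 5: BCBBCBCBDADADADADADADADADADADADADADADADA ⇒ BC·B·BC·BC·B·BC·B·BC·DA·DA·DA·DA·DA·DA·DA·DA·DA·DA·DA·DA·DA·DA·DA·DA·DA·DA·DA·DA·DA·DA·DA·DA·DA·DA·DA·DA·DA·DA·DA·DA
    A ↦ DA
    B ↦ BC
    C ↦ B
    D ↦ DA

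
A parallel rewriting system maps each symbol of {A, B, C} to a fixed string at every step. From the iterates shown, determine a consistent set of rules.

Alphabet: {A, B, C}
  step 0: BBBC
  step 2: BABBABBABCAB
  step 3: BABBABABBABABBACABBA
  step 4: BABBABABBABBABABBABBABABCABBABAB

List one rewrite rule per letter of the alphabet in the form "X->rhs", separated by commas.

  step 3 ⇒ step 4: BABBABABBABABBACABBA ⇒ BA·B·BA·BA·B·BA·B·BA·BA·B·BA·B·BA·BA·B·CA·B·BA·BA·B
    A ↦ B
    B ↦ BA
    C ↦ CA

A->B, B->BA, C->CA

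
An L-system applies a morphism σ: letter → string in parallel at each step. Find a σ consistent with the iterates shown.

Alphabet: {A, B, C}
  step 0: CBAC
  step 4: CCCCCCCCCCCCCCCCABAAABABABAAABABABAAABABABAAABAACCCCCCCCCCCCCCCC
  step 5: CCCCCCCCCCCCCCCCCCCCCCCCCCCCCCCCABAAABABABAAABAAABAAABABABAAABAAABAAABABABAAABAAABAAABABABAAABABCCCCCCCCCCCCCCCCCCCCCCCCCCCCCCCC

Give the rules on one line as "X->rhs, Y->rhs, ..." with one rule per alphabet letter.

  step 4 ⇒ step 5: CCCCCCCCCCCCCCCCABAAABABABAAABABABAAABABABAAABAACCCCCCCCCCCCCCCC ⇒ CC·CC·CC·CC·CC·CC·CC·CC·CC·CC·CC·CC·CC·CC·CC·CC·AB·AA·AB·AB·AB·AA·AB·AA·AB·AA·AB·AB·AB·AA·AB·AA·AB·AA·AB·AB·AB·AA·AB·AA·AB·AA·AB·AB·AB·AA·AB·AB·CC·CC·CC·CC·CC·CC·CC·CC·CC·CC·CC·CC·CC·CC·CC·CC
    A ↦ AB
    B ↦ AA
    C ↦ CC

A->AB, B->AA, C->CC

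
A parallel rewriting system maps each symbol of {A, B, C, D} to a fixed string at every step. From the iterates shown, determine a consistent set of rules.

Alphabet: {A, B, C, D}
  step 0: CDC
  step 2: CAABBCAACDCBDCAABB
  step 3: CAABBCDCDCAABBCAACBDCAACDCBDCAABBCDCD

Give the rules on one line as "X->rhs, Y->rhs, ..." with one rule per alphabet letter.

A->B, B->CD, C->CAA, D->CBD

  step 2 ⇒ step 3: CAABBCAACDCBDCAABB ⇒ CAA·B·B·CD·CD·CAA·B·B·CAA·CBD·CAA·CD·CBD·CAA·B·B·CD·CD
    A ↦ B
    B ↦ CD
    C ↦ CAA
    D ↦ CBD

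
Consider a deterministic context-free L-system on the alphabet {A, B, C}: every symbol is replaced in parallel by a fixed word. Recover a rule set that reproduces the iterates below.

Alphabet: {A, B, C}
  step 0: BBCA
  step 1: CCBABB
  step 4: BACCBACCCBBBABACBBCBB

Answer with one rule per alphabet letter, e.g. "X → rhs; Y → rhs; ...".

  step 0 ⇒ step 1: BBCA ⇒ C·C·BA·BB
    A ↦ BB
    B ↦ C
    C ↦ BA

A->BB, B->C, C->BA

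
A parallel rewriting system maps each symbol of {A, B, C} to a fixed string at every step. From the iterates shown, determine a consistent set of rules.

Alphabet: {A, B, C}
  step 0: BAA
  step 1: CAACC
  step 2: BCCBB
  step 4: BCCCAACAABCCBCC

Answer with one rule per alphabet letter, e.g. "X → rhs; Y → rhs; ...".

  step 1 ⇒ step 2: CAACC ⇒ B·C·C·B·B
    A ↦ C
    C ↦ B
  step 0 ⇒ step 1: BAA ⇒ CAA·C·C
    B ↦ CAA

A->C, B->CAA, C->B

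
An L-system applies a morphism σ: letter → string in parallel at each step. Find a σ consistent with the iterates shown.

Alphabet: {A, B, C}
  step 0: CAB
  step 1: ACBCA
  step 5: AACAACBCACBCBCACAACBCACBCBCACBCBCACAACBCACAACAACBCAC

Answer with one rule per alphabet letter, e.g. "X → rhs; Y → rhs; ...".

A->BC, B->A, C->AC

  step 0 ⇒ step 1: CAB ⇒ AC·BC·A
    A ↦ BC
    B ↦ A
    C ↦ AC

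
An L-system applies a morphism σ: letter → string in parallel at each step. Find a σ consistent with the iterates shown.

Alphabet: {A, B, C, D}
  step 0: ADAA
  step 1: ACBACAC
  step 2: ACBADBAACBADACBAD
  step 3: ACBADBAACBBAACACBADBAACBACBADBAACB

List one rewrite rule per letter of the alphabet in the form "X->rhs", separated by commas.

  step 2 ⇒ step 3: ACBADBAACBADACBAD ⇒ AC·BAD·BA·AC·B·BA·AC·AC·BAD·BA·AC·B·AC·BAD·BA·AC·B
    A ↦ AC
    B ↦ BA
    C ↦ BAD
    D ↦ B

A->AC, B->BA, C->BAD, D->B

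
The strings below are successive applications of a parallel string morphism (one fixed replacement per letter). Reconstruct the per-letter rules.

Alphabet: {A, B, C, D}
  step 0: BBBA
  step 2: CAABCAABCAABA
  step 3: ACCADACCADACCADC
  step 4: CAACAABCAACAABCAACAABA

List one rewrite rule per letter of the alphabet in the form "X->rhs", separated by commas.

  step 3 ⇒ step 4: ACCADACCADACCADC ⇒ C·A·A·C·AAB·C·A·A·C·AAB·C·A·A·C·AAB·A
    A ↦ C
    C ↦ A
    D ↦ AAB
  step 2 ⇒ step 3: CAABCAABCAABA ⇒ A·C·C·AD·A·C·C·AD·A·C·C·AD·C
    B ↦ AD

A->C, B->AD, C->A, D->AAB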